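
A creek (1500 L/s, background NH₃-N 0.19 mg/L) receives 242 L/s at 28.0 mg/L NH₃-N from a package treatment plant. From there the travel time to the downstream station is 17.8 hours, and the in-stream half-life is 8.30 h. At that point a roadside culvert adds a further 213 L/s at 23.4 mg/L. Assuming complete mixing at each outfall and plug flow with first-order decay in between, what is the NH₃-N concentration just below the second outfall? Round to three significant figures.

Conservation of mass: C = (1500·0.1900 + 242.0·28.00) / 1742 = 7061/1742 = 4.053 mg/L; combined flow 1742 L/s.
Half-life 8.30 h → k = ln 2 / 8.30 = 0.08351 h⁻¹ = 2.004 d⁻¹.
First-order decay: C = 4.053·exp(−k·t) = 4.053·0.2262 = 0.9167 mg/L.
At the second outfall, C = (1742·0.9167 + 213.0·23.40) / (1742 + 213.0) = 3.366 mg/L.

3.37 mg/L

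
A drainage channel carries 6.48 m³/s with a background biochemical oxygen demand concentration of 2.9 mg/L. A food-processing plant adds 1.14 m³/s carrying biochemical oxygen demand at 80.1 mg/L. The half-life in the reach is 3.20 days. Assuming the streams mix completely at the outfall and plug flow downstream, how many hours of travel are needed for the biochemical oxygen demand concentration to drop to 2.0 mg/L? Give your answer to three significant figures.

219 h

Mixed concentration C = ΣQC/ΣQ = (6.480·2.900 + 1.140·80.10) / 7.620 = 110.1/7.620 = 14.45 mg/L.
Half-life 3.20 d → k = ln 2 / 3.20 = 0.2166 d⁻¹.
14.45·exp(−k·t) = 2.0 → t = ln(14.45/2.0)/k = 788800 s = 219.1 h.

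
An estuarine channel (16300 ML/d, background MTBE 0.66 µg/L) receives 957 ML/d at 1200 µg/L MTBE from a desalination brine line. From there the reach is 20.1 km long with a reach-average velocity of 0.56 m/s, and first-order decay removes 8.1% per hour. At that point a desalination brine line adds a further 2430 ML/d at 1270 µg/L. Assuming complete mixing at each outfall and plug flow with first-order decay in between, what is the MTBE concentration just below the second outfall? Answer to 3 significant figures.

182 µg/L

Mass balance: C = (16300·0.6600 + 957.0·1200) / 17260 = 1159000/17260 = 67.17 µg/L; combined flow 17260 ML/d.
Travel time t = 20.1·1000 / 0.56 = 35890 s = 9.970 h.
8.1%/h lost → k = −ln(1 − 0.081) = 0.08447 h⁻¹.
Decay over the reach: 67.17·exp(−kt) = 67.17·0.4308 = 28.94 µg/L.
Second outfall: C = (17260·28.94 + 2430·1270)/19690 = 182.1 µg/L.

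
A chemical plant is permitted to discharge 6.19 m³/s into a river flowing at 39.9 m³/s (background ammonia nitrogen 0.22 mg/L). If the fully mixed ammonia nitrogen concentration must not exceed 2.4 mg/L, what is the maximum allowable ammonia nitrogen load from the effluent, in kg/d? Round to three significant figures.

8800 kg/d

Mass balance at the limit: 39.90·0.2200 + 6.190·Cₑ = 46.09·2.4 → Cₑ = 16.45 mg/L.
Load = 6.190 m³/s × 16.45 g/m³ × 86 400 s/d = 8799 kg/d.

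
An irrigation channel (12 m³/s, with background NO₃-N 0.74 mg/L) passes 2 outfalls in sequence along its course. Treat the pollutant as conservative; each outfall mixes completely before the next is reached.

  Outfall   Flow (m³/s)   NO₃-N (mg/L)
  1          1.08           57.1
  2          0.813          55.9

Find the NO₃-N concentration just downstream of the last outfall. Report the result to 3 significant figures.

8.35 mg/L

After outfall 1: Q = 12.00 + 1.080 = 13.08 m³/s; C = (12.00·0.7400 + 1.080·57.10)/13.08 = 5.394 mg/L.
After outfall 2: Q = 13.08 + 0.8130 = 13.89 m³/s; C = (13.08·5.394 + 0.8130·55.90)/13.89 = 8.349 mg/L.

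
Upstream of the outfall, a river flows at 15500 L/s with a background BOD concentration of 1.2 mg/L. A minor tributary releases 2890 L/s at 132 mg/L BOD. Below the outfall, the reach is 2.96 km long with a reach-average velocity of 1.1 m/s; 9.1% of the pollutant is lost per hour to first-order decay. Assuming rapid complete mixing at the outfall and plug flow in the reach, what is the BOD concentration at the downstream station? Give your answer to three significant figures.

20.3 mg/L

After mixing, C = (15500·1.200 + 2890·132.0) / 18390 = 400100/18390 = 21.76 mg/L.
Travel time t = 2.96·1000 / 1.1 = 2691 s = 0.7475 h.
9.1%/h lost → k = −ln(1 − 0.091) = 0.09541 h⁻¹.
Decay over the reach: 21.76·exp(−kt) = 21.76·0.9312 = 20.26 mg/L.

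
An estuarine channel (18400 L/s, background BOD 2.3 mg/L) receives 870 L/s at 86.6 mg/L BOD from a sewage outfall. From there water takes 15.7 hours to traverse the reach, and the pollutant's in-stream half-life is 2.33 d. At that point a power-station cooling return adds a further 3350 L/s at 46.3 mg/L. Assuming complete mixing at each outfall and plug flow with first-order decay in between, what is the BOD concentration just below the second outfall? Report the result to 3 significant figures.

11.1 mg/L

Mixed concentration C = ΣQC/ΣQ = (18400·2.300 + 870.0·86.60) / 19270 = 117700/19270 = 6.106 mg/L; combined flow 19270 L/s.
Half-life 2.33 d → k = ln 2 / 2.33 = 0.2975 d⁻¹.
First-order decay: C = 6.106·exp(−k·t) = 6.106·0.8232 = 5.026 mg/L.
Second outfall: C = (19270·5.026 + 3350·46.30)/22620 = 11.14 mg/L.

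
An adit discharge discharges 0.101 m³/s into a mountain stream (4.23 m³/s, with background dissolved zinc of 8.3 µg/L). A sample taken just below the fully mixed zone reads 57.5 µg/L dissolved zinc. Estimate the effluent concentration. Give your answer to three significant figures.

Mass balance: 4.230·8.300 + 0.1010·Cₑ = 4.331·57.50
→ Cₑ = (4.331·57.50 − 4.230·8.300) / 0.1010 = 2118 µg/L.

2120 µg/L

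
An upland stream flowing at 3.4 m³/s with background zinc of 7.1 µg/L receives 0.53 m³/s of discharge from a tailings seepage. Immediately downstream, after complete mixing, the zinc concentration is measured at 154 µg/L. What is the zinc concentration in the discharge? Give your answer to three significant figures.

1100 µg/L

Mass balance: 3.400·7.100 + 0.5300·Cₑ = 3.930·154.0
→ Cₑ = (3.930·154.0 − 3.400·7.100) / 0.5300 = 1096 µg/L.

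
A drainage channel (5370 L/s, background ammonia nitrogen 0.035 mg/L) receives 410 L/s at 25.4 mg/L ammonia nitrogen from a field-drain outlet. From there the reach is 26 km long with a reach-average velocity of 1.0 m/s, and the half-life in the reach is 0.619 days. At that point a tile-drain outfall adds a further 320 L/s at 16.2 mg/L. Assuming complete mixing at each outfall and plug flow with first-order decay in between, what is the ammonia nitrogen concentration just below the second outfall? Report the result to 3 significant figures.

Mass balance: C = (5370·0.03500 + 410.0·25.40) / 5780 = 10600/5780 = 1.834 mg/L; combined flow 5780 L/s.
Travel time t = 26·1000 / 1.0 = 26000 s = 7.222 h.
Half-life 0.619 d → k = ln 2 / 0.619 = 1.120 d⁻¹.
Decay over the reach: 1.834·exp(−kt) = 1.834·0.7139 = 1.310 mg/L.
At the second outfall, C = (5780·1.310 + 320.0·16.20) / (5780 + 320.0) = 2.091 mg/L.

2.09 mg/L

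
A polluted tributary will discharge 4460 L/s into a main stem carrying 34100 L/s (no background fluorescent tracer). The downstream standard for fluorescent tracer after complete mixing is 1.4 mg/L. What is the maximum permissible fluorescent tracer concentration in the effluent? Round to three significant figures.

12.1 mg/L

At the limit, (Qr·Cr + Qe·Cₑ)/(Qr + Qe) = 1.4:
Cₑ = (38560·1.4 − 34100·0) / 4460 = 12.10 mg/L.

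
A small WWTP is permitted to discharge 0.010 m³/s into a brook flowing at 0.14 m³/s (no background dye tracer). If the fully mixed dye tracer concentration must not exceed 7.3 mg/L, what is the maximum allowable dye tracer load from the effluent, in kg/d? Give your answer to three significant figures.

94.6 kg/d

Mass balance at the limit: 0.1400·0 + 0.01000·Cₑ = 0.1500·7.3 → Cₑ = 109.5 mg/L.
Load = 0.01000 m³/s × 109.5 g/m³ × 86 400 s/d = 94.61 kg/d.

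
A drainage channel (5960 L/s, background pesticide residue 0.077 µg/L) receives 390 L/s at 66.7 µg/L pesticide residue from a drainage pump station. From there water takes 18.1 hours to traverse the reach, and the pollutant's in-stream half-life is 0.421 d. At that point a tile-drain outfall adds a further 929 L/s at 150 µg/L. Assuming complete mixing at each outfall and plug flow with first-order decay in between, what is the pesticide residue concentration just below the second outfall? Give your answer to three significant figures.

Flow-weighted average: C = (5960·0.07700 + 390.0·66.70) / 6350 = 26470/6350 = 4.169 µg/L; combined flow 6350 L/s.
Half-life 0.421 d → k = ln 2 / 0.421 = 1.646 d⁻¹.
Decay over the reach: 4.169·exp(−kt) = 4.169·0.2889 = 1.204 µg/L.
Second outfall: C = (6350·1.204 + 929.0·150.0)/7279 = 20.19 µg/L.

20.2 µg/L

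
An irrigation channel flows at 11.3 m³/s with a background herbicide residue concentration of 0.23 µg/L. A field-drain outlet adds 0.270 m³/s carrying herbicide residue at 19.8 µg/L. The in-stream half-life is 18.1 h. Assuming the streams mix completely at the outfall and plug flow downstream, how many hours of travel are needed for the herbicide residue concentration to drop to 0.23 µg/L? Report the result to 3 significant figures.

Mass balance: C = (11.30·0.2300 + 0.2700·19.80) / 11.57 = 7.945/11.57 = 0.6867 µg/L.
Half-life 18.1 h → k = ln 2 / 18.1 = 0.03830 h⁻¹ = 0.9191 d⁻¹.
0.6867·exp(−k·t) = 0.23 → t = ln(0.6867/0.23)/k = 102800 s = 28.56 h.

28.6 h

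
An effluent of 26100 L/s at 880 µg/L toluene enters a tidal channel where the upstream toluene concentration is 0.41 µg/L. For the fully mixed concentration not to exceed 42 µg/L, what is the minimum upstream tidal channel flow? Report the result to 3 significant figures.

Set C_mix = 42: (Q·0.4100 + 26100·880.0) / (Q + 26100) = 42
→ Q = 26100·(880.0 − 42)/(42 − 0.4100) = 525900 L/s.

526000 L/s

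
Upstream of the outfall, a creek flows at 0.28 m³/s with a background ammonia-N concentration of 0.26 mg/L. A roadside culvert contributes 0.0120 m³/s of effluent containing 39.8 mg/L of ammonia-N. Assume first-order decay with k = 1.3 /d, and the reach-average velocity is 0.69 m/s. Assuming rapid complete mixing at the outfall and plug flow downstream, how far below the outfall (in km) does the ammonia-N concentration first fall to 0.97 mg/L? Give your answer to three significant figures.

Flow-weighted average: C = (0.2800·0.2600 + 0.01200·39.80) / 0.2920 = 0.5504/0.2920 = 1.885 mg/L.
Set 1.885·exp(−k·t) = 0.97 → t = ln(1.885/0.97)/k = 44150 s = 12.26 h.
Distance = v·t = 0.69·44150 = 30470 m = 30.47 km.

30.5 km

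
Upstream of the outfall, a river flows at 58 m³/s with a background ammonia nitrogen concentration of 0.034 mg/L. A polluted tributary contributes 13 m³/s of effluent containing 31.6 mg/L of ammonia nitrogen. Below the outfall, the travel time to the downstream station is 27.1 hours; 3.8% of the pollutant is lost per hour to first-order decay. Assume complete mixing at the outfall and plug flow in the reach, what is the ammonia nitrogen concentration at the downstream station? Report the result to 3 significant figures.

2.03 mg/L

Flow-weighted average: C = (58.00·0.03400 + 13.00·31.60) / 71.00 = 412.8/71.00 = 5.814 mg/L.
3.8%/h lost → k = −ln(1 − 0.038) = 0.03874 h⁻¹.
Applying C = C₀e^(−kt): 5.814 × 0.3500 = 2.035 mg/L.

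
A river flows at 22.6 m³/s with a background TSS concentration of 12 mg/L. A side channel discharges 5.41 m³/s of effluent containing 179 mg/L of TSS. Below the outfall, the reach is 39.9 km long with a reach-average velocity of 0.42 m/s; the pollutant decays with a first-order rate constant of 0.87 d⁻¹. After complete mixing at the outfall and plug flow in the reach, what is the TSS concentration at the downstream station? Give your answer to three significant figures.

17.0 mg/L

Mixed concentration C = ΣQC/ΣQ = (22.60·12.00 + 5.410·179.0) / 28.01 = 1240/28.01 = 44.26 mg/L.
Travel time t = 39.9·1000 / 0.42 = 95000 s = 26.39 h.
Decay over the reach: 44.26·exp(−kt) = 44.26·0.3842 = 17.00 mg/L.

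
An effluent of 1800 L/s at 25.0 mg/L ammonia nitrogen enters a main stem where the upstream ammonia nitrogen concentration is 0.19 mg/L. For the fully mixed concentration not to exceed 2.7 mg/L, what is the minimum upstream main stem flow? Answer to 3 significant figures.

Set C_mix = 2.7: (Q·0.1900 + 1800·25.00) / (Q + 1800) = 2.7
→ Q = 1800·(25.00 − 2.7)/(2.7 − 0.1900) = 15990 L/s.

16000 L/s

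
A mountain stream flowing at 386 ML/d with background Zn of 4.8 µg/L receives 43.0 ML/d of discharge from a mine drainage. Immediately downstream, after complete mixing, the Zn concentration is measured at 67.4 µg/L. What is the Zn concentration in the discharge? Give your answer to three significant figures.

629 µg/L

Mass balance: 386.0·4.800 + 43.00·Cₑ = 429.0·67.40
→ Cₑ = (429.0·67.40 − 386.0·4.800) / 43.00 = 629.3 µg/L.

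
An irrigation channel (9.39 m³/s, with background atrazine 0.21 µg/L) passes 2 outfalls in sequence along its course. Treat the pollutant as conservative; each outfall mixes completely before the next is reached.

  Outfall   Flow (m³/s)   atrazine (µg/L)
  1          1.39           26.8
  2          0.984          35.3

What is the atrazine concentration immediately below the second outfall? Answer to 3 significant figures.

After outfall 1: Q = 9.390 + 1.390 = 10.78 m³/s; C = (9.390·0.2100 + 1.390·26.80)/10.78 = 3.639 µg/L.
After outfall 2: Q = 10.78 + 0.9840 = 11.76 m³/s; C = (10.78·3.639 + 0.9840·35.30)/11.76 = 6.287 µg/L.

6.29 µg/L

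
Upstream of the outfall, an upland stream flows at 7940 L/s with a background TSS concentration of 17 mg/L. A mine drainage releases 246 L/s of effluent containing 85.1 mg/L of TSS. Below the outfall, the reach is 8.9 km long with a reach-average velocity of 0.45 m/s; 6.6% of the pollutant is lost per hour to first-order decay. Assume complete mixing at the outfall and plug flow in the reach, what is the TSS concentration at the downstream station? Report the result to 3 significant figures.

13.1 mg/L

Conservation of mass: C = (7940·17.00 + 246.0·85.10) / 8186 = 155900/8186 = 19.05 mg/L.
Travel time t = 8.9·1000 / 0.45 = 19780 s = 5.494 h.
6.6%/h lost → k = −ln(1 − 0.066) = 0.06828 h⁻¹.
Decay over the reach: 19.05·exp(−kt) = 19.05·0.6872 = 13.09 mg/L.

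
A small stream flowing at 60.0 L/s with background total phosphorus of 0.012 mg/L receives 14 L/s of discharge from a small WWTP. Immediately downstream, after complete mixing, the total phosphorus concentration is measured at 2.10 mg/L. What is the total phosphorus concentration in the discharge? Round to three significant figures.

Mass balance: 60.00·0.01200 + 14.00·Cₑ = 74.00·2.100
→ Cₑ = (74.00·2.100 − 60.00·0.01200) / 14.00 = 11.05 mg/L.

11.0 mg/L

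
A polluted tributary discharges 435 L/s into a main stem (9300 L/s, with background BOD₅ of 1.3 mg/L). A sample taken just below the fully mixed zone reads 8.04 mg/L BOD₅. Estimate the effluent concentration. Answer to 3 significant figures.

152 mg/L

Mass balance: 9300·1.300 + 435.0·Cₑ = 9735·8.040
→ Cₑ = (9735·8.040 − 9300·1.300) / 435.0 = 152.1 mg/L.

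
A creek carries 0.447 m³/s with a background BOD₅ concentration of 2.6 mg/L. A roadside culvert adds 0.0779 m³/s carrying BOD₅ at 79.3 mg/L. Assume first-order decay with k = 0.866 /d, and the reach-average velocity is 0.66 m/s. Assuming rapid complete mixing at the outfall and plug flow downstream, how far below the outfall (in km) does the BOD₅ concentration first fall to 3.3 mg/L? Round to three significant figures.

95.1 km

Mass balance: C = (0.4470·2.600 + 0.07790·79.30) / 0.5249 = 7.340/0.5249 = 13.98 mg/L.
Set 13.98·exp(−k·t) = 3.3 → t = ln(13.98/3.3)/k = 144100 s = 40.02 h.
Distance = v·t = 0.66·144100 = 95080 m = 95.08 km.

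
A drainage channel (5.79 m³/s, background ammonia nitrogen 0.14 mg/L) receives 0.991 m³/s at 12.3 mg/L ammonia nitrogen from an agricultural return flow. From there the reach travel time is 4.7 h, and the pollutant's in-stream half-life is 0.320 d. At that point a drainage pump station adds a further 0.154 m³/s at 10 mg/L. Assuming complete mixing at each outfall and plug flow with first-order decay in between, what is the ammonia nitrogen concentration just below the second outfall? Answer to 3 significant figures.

Mass balance: C = (5.790·0.1400 + 0.9910·12.30) / 6.781 = 13.00/6.781 = 1.917 mg/L; combined flow 6.781 m³/s.
Half-life 0.320 d → k = ln 2 / 0.320 = 2.166 d⁻¹.
First-order decay: C = 1.917·exp(−k·t) = 1.917·0.6543 = 1.254 mg/L.
At the second outfall, C = (6.781·1.254 + 0.1540·10.00) / (6.781 + 0.1540) = 1.449 mg/L.

1.45 mg/L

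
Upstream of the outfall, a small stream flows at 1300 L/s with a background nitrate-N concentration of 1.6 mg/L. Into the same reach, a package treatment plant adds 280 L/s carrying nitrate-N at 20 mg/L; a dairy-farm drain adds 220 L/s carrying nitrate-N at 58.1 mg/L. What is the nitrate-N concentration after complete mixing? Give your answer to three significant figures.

Flow-weighted average: C = (1300·1.600 + 280.0·20.00 + 220.0·58.10) / 1800 = 20460/1800 = 11.37 mg/L.

11.4 mg/L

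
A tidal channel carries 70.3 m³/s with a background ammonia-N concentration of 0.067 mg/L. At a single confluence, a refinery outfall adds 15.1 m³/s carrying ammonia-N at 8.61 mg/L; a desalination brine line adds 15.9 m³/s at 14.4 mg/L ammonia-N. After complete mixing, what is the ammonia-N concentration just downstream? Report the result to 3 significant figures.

3.59 mg/L

Flow-weighted average: C = (70.30·0.06700 + 15.10·8.610 + 15.90·14.40) / 101.3 = 363.7/101.3 = 3.590 mg/L.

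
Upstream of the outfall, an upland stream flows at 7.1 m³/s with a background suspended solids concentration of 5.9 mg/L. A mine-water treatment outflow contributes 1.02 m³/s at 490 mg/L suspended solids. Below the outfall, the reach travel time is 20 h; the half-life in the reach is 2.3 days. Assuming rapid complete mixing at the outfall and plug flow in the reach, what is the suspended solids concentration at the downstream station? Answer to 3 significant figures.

Mixed concentration C = ΣQC/ΣQ = (7.100·5.900 + 1.020·490.0) / 8.120 = 541.7/8.120 = 66.71 mg/L.
Half-life 2.3 d → k = ln 2 / 2.3 = 0.3014 d⁻¹.
Decay over the reach: 66.71·exp(−kt) = 66.71·0.7779 = 51.90 mg/L.

51.9 mg/L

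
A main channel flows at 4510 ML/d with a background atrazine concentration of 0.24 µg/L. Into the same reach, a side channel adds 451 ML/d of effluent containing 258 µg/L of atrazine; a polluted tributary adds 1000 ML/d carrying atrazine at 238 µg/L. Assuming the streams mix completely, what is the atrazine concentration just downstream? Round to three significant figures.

Flow-weighted average: C = (4510·0.2400 + 451.0·258.0 + 1000·238.0) / 5961 = 355400/5961 = 59.63 µg/L.

59.6 µg/L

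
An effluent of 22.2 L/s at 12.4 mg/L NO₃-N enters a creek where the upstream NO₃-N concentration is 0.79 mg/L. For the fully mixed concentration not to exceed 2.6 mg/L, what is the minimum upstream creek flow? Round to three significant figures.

120 L/s

Set C_mix = 2.6: (Q·0.7900 + 22.20·12.40) / (Q + 22.20) = 2.6
→ Q = 22.20·(12.40 − 2.6)/(2.6 − 0.7900) = 120.2 L/s.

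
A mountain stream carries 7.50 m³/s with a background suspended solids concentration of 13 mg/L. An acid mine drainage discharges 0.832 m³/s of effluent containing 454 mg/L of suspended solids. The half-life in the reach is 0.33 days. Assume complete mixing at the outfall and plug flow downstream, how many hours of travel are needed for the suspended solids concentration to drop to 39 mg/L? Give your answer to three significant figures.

4.34 h

After mixing, C = (7.500·13.00 + 0.8320·454.0) / 8.332 = 475.2/8.332 = 57.04 mg/L.
Half-life 0.33 d → k = ln 2 / 0.33 = 2.100 d⁻¹.
57.04·exp(−k·t) = 39 → t = ln(57.04/39)/k = 15640 s = 4.343 h.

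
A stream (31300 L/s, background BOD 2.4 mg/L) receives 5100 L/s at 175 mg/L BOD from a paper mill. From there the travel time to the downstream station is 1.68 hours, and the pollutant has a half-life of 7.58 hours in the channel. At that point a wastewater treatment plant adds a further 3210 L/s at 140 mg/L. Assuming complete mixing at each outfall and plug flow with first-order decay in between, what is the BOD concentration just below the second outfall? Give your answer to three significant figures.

Conservation of mass: C = (31300·2.400 + 5100·175.0) / 36400 = 967600/36400 = 26.58 mg/L; combined flow 36400 L/s.
Half-life 7.58 h → k = ln 2 / 7.58 = 0.09144 h⁻¹ = 2.195 d⁻¹.
After decay, C = 26.58 × e^(−kt) = 26.58 × 0.8576 = 22.80 mg/L.
At the second outfall, C = (36400·22.80 + 3210·140.0) / (36400 + 3210) = 32.30 mg/L.

32.3 mg/L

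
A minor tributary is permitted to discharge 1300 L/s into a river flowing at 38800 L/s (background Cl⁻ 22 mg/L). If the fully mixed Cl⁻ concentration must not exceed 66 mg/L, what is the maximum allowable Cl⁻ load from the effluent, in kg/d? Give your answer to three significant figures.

155000 kg/d

Mass balance at the limit: 38800·22.00 + 1300·Cₑ = 40100·66 → Cₑ = 1379 mg/L.
1300 L/s = 1.300 m³/s. Load = 1.300 m³/s × 1379 g/m³ × 86 400 s/d = 154900 kg/d.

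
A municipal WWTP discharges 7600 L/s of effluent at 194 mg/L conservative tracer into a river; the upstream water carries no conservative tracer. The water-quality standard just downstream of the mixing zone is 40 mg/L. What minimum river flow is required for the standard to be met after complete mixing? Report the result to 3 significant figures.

29300 L/s

Set C_mix = 40: (Q·0 + 7600·194.0) / (Q + 7600) = 40
→ Q = 7600·(194.0 − 40)/(40 − 0) = 29260 L/s.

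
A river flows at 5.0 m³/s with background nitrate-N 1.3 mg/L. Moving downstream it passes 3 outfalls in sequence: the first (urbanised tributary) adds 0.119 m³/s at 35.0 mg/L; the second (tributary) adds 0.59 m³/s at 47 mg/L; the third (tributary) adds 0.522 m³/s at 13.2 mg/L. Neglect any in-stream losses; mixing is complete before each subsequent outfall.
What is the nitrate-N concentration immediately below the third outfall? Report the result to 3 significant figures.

After outfall 1: Q = 5.000 + 0.1190 = 5.119 m³/s; C = (5.000·1.300 + 0.1190·35.00)/5.119 = 2.083 mg/L.
After outfall 2: Q = 5.119 + 0.5900 = 5.709 m³/s; C = (5.119·2.083 + 0.5900·47.00)/5.709 = 6.725 mg/L.
After outfall 3: Q = 5.709 + 0.5220 = 6.231 m³/s; C = (5.709·6.725 + 0.5220·13.20)/6.231 = 7.268 mg/L.

7.27 mg/L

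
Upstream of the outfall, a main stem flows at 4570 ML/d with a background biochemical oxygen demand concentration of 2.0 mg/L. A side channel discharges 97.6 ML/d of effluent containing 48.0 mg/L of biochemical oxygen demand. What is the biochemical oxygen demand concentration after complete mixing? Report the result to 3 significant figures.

Mass balance: C = (4570·2.000 + 97.60·48.00) / 4668 = 13820/4668 = 2.962 mg/L.

2.96 mg/L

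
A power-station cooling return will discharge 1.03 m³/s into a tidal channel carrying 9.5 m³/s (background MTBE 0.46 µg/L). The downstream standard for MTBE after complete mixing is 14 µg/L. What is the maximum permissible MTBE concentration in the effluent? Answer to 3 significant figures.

At the limit, (Qr·Cr + Qe·Cₑ)/(Qr + Qe) = 14:
Cₑ = (10.53·14 − 9.500·0.4600) / 1.030 = 138.9 µg/L.

139 µg/L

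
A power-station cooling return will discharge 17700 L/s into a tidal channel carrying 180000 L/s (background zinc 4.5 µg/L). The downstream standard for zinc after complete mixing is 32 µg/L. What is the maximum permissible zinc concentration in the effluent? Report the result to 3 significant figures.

312 µg/L

At the limit, (Qr·Cr + Qe·Cₑ)/(Qr + Qe) = 32:
Cₑ = (197700·32 − 180000·4.500) / 17700 = 311.7 µg/L.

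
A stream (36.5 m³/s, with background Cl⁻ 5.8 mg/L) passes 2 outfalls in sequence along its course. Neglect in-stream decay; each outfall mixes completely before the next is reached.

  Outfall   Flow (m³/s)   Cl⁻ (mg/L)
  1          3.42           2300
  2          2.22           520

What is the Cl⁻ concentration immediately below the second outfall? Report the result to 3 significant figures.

219 mg/L

After outfall 1: Q = 36.50 + 3.420 = 39.92 m³/s; C = (36.50·5.800 + 3.420·2300)/39.92 = 202.3 mg/L.
After outfall 2: Q = 39.92 + 2.220 = 42.14 m³/s; C = (39.92·202.3 + 2.220·520.0)/42.14 = 219.1 mg/L.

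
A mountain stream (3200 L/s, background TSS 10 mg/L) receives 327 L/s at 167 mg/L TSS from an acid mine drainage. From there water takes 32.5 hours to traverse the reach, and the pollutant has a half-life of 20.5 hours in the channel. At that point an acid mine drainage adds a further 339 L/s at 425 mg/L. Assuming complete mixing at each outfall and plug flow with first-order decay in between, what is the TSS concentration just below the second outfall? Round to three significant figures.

After mixing, C = (3200·10.00 + 327.0·167.0) / 3527 = 86610/3527 = 24.56 mg/L; combined flow 3527 L/s.
Half-life 20.5 h → k = ln 2 / 20.5 = 0.03381 h⁻¹ = 0.8115 d⁻¹.
After decay, C = 24.56 × e^(−kt) = 24.56 × 0.3332 = 8.183 mg/L.
Second outfall: C = (3527·8.183 + 339.0·425.0)/3866 = 44.73 mg/L.

44.7 mg/L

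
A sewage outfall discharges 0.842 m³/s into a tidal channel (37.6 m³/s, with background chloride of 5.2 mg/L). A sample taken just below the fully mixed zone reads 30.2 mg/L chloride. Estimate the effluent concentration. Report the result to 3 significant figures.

1150 mg/L

Mass balance: 37.60·5.200 + 0.8420·Cₑ = 38.44·30.20
→ Cₑ = (38.44·30.20 − 37.60·5.200) / 0.8420 = 1147 mg/L.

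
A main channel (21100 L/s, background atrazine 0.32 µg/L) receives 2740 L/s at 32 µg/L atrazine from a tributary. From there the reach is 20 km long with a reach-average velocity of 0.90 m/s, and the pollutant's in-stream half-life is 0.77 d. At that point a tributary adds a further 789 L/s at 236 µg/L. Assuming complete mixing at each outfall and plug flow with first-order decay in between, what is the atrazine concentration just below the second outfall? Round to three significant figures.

10.6 µg/L

Mixed concentration C = ΣQC/ΣQ = (21100·0.3200 + 2740·32.00) / 23840 = 94430/23840 = 3.961 µg/L; combined flow 23840 L/s.
Travel time t = 20·1000 / 0.90 = 22220 s = 6.173 h.
Half-life 0.77 d → k = ln 2 / 0.77 = 0.9002 d⁻¹.
First-order decay: C = 3.961·exp(−k·t) = 3.961·0.7933 = 3.142 µg/L.
Second outfall: C = (23840·3.142 + 789.0·236.0)/24630 = 10.60 µg/L.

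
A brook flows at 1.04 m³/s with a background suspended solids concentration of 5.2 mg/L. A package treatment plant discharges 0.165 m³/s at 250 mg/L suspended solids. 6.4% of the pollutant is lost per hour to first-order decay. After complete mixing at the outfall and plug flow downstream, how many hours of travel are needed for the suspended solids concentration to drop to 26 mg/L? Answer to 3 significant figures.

Mass balance: C = (1.040·5.200 + 0.1650·250.0) / 1.205 = 46.66/1.205 = 38.72 mg/L.
6.4%/h lost → k = −ln(1 − 0.064) = 0.06614 h⁻¹.
38.72·exp(−k·t) = 26 → t = ln(38.72/26)/k = 21680 s = 6.022 h.

6.02 h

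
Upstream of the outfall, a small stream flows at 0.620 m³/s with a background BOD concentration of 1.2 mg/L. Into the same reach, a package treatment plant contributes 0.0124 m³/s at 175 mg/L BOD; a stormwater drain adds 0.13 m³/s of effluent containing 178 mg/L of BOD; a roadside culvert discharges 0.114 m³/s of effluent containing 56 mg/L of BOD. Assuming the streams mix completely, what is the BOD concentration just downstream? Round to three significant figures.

Mixed concentration C = ΣQC/ΣQ = (0.6200·1.200 + 0.01240·175.0 + 0.1300·178.0 + 0.1140·56.00) / 0.8764 = 32.44/0.8764 = 37.01 mg/L.

37.0 mg/L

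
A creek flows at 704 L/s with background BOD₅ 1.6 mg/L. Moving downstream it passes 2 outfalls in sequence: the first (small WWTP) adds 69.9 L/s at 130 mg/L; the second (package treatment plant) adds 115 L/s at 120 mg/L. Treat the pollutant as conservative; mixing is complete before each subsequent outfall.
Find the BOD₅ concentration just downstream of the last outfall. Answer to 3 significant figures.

27.0 mg/L

After outfall 1: Q = 704.0 + 69.90 = 773.9 L/s; C = (704.0·1.600 + 69.90·130.0)/773.9 = 13.20 mg/L.
After outfall 2: Q = 773.9 + 115.0 = 888.9 L/s; C = (773.9·13.20 + 115.0·120.0)/888.9 = 27.01 mg/L.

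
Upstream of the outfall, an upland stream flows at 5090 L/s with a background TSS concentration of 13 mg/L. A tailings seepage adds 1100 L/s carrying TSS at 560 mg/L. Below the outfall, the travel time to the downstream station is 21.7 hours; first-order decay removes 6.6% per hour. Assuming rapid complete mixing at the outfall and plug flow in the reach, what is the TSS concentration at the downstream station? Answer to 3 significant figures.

After mixing, C = (5090·13.00 + 1100·560.0) / 6190 = 682200/6190 = 110.2 mg/L.
6.6%/h lost → k = −ln(1 − 0.066) = 0.06828 h⁻¹.
Decay over the reach: 110.2·exp(−kt) = 110.2·0.2273 = 25.05 mg/L.

25.0 mg/L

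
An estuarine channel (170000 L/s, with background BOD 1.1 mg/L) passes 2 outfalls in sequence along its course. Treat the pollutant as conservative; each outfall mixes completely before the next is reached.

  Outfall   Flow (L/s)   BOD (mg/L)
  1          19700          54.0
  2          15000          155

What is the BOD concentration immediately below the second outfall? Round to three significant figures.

17.5 mg/L

Below outfall 1: Q → 189700 L/s, C = (170000·1.100 + 19700·54.00)/189700 = 6.594 mg/L.
Below outfall 2: Q → 204700 L/s, C = (189700·6.594 + 15000·155.0)/204700 = 17.47 mg/L.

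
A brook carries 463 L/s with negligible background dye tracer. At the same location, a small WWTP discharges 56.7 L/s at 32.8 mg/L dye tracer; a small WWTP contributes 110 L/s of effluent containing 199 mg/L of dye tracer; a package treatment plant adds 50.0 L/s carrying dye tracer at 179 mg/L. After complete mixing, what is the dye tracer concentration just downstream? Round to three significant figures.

48.1 mg/L

Conservation of mass: C = (463.0·0 + 56.70·32.80 + 110.0·199.0 + 50.00·179.0) / 679.7 = 32700/679.7 = 48.11 mg/L.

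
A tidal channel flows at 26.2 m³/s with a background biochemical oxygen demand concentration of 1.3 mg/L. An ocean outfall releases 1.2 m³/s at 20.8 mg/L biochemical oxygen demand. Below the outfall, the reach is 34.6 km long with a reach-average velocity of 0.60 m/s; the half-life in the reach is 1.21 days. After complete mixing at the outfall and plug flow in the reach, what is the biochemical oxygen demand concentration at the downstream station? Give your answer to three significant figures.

Conservation of mass: C = (26.20·1.300 + 1.200·20.80) / 27.40 = 59.02/27.40 = 2.154 mg/L.
Travel time t = 34.6·1000 / 0.60 = 57670 s = 16.02 h.
Half-life 1.21 d → k = ln 2 / 1.21 = 0.5728 d⁻¹.
First-order decay: C = 2.154·exp(−k·t) = 2.154·0.6823 = 1.470 mg/L.

1.47 mg/L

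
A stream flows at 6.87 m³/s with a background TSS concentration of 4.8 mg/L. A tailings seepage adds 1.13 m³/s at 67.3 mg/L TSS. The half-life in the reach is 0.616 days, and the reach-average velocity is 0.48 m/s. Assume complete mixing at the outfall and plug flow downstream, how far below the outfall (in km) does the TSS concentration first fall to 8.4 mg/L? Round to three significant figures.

Conservation of mass: C = (6.870·4.800 + 1.130·67.30) / 8.000 = 109.0/8.000 = 13.63 mg/L.
Half-life 0.616 d → k = ln 2 / 0.616 = 1.125 d⁻¹.
Set 13.63·exp(−k·t) = 8.4 → t = ln(13.63/8.4)/k = 37160 s = 10.32 h.
Distance = v·t = 0.48·37160 = 17830 m = 17.83 km.

17.8 km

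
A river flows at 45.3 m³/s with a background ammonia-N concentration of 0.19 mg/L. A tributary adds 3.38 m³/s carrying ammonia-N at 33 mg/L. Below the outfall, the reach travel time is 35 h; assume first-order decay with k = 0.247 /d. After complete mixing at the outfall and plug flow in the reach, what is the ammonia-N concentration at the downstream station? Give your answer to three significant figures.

1.72 mg/L

Flow-weighted average: C = (45.30·0.1900 + 3.380·33.00) / 48.68 = 120.1/48.68 = 2.468 mg/L.
After decay, C = 2.468 × e^(−kt) = 2.468 × 0.6975 = 1.722 mg/L.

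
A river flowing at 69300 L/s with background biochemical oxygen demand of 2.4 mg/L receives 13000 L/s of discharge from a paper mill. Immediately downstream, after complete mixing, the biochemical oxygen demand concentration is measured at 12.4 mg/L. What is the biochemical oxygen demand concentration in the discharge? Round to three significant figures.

65.7 mg/L

Mass balance: 69300·2.400 + 13000·Cₑ = 82300·12.40
→ Cₑ = (82300·12.40 − 69300·2.400) / 13000 = 65.71 mg/L.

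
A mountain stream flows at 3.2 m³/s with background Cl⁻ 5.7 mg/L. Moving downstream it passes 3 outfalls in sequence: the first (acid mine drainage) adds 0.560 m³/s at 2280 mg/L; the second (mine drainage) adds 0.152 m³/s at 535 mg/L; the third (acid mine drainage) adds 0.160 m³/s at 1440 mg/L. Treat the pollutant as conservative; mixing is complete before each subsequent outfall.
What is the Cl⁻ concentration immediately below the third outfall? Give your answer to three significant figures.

Below outfall 1: Q → 3.760 m³/s, C = (3.200·5.700 + 0.5600·2280)/3.760 = 344.4 mg/L.
Below outfall 2: Q → 3.912 m³/s, C = (3.760·344.4 + 0.1520·535.0)/3.912 = 351.8 mg/L.
Below outfall 3: Q → 4.072 m³/s, C = (3.912·351.8 + 0.1600·1440)/4.072 = 394.6 mg/L.

395 mg/L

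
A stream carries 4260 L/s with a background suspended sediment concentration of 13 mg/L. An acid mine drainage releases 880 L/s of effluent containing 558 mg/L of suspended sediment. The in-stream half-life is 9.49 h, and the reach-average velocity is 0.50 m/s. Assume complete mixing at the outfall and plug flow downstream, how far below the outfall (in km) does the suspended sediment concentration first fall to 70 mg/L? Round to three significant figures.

Mass balance: C = (4260·13.00 + 880.0·558.0) / 5140 = 546400/5140 = 106.3 mg/L.
Half-life 9.49 h → k = ln 2 / 9.49 = 0.07304 h⁻¹ = 1.753 d⁻¹.
Set 106.3·exp(−k·t) = 70 → t = ln(106.3/70)/k = 20590 s = 5.721 h.
Distance = v·t = 0.50·20590 = 10300 m = 10.30 km.

10.3 km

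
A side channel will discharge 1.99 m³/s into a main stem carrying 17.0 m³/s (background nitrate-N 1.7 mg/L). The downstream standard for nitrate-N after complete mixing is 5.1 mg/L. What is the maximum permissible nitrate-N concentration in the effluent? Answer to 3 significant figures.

At the limit, (Qr·Cr + Qe·Cₑ)/(Qr + Qe) = 5.1:
Cₑ = (18.99·5.1 − 17.00·1.700) / 1.990 = 34.15 mg/L.

34.1 mg/L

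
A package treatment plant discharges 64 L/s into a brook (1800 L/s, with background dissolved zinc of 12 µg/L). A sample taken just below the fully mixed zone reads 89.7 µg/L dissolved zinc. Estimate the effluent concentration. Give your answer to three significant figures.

Mass balance: 1800·12.00 + 64.00·Cₑ = 1864·89.70
→ Cₑ = (1864·89.70 − 1800·12.00) / 64.00 = 2275 µg/L.

2280 µg/L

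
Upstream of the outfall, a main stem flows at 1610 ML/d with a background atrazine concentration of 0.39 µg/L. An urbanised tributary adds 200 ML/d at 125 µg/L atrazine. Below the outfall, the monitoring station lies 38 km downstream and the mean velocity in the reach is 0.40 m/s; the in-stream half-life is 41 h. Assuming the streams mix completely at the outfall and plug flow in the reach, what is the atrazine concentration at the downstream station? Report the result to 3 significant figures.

Conservation of mass: C = (1610·0.3900 + 200.0·125.0) / 1810 = 25630/1810 = 14.16 µg/L.
Travel time t = 38·1000 / 0.40 = 95000 s = 26.39 h.
Half-life 41 h → k = ln 2 / 41 = 0.01691 h⁻¹ = 0.4057 d⁻¹.
Applying C = C₀e^(−kt): 14.16 × 0.6401 = 9.063 µg/L.

9.06 µg/L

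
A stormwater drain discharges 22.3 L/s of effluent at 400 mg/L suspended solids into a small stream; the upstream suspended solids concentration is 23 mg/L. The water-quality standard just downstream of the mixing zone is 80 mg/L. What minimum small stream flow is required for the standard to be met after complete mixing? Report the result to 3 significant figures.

125 L/s

Set C_mix = 80: (Q·23.00 + 22.30·400.0) / (Q + 22.30) = 80
→ Q = 22.30·(400.0 − 80)/(80 − 23.00) = 125.2 L/s.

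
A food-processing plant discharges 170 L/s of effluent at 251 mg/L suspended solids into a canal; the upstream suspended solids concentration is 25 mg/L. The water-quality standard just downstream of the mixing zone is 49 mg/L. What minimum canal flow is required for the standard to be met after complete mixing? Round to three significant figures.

1430 L/s

Set C_mix = 49: (Q·25.00 + 170.0·251.0) / (Q + 170.0) = 49
→ Q = 170.0·(251.0 − 49)/(49 − 25.00) = 1431 L/s.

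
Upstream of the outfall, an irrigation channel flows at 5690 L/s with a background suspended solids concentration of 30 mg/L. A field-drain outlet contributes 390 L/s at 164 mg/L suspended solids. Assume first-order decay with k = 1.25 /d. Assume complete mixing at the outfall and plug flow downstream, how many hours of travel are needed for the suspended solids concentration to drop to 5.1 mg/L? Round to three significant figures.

38.9 h

After mixing, C = (5690·30.00 + 390.0·164.0) / 6080 = 234700/6080 = 38.60 mg/L.
38.60·exp(−k·t) = 5.1 → t = ln(38.60/5.1)/k = 139900 s = 38.86 h.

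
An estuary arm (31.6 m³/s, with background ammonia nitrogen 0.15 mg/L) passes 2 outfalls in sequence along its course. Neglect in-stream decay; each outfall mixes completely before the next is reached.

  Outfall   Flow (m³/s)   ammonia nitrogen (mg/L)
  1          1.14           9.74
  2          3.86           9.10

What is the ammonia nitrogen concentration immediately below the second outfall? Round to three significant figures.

1.39 mg/L

Outfall 1: combined Q = 32.74 m³/s; C = (31.60·0.1500 + 1.140·9.740)/32.74 = 0.4839 mg/L.
Outfall 2: combined Q = 36.60 m³/s; C = (32.74·0.4839 + 3.860·9.100)/36.60 = 1.393 mg/L.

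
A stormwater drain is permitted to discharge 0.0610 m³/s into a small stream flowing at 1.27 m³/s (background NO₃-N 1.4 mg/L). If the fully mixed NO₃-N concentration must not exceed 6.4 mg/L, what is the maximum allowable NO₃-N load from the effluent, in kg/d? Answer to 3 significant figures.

582 kg/d

Mass balance at the limit: 1.270·1.400 + 0.06100·Cₑ = 1.331·6.4 → Cₑ = 110.5 mg/L.
Load = 0.06100 m³/s × 110.5 g/m³ × 86 400 s/d = 582.4 kg/d.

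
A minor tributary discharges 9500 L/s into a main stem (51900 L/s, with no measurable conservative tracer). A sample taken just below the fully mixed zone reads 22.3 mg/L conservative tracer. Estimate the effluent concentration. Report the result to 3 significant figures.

Mass balance: 51900·0 + 9500·Cₑ = 61400·22.30
→ Cₑ = (61400·22.30 − 51900·0) / 9500 = 144.1 mg/L.

144 mg/L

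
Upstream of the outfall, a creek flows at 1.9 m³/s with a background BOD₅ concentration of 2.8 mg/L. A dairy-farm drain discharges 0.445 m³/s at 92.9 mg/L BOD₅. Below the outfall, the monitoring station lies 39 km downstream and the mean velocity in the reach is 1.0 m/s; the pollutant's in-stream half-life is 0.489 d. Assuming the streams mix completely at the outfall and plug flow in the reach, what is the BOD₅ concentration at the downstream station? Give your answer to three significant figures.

Mass balance: C = (1.900·2.800 + 0.4450·92.90) / 2.345 = 46.66/2.345 = 19.90 mg/L.
Travel time t = 39·1000 / 1.0 = 39000 s = 10.83 h.
Half-life 0.489 d → k = ln 2 / 0.489 = 1.417 d⁻¹.
Applying C = C₀e^(−kt): 19.90 × 0.5274 = 10.49 mg/L.

10.5 mg/L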